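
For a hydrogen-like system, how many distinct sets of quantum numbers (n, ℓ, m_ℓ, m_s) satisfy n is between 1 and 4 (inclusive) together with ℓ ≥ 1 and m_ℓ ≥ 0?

32

Treat each shell separately and count matching orbitals:
n=2 → 2; n=3 → 5; n=4 → 9.
Orbitals: 2 + 5 + 9 = 16. Including both spin states (m_s = ±1/2) gives 2 × 16 = 32 states.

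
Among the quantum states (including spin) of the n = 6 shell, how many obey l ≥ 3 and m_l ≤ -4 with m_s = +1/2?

3

The n = 6 shell has l = 0 through 5; check each.
The (l, m_l) pairs meeting l ≥ 3 and m_l ≤ -4 give: l=4 → 1; l=5 → 2.
Orbitals: 1 + 2 = 3. With m_s fixed to a single value there is one state per orbital, giving 3 states.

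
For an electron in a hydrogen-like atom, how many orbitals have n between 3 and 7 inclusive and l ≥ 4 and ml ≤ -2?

Go shell by shell, enumerating (l, ml) with l ≥ 4 and ml ≤ -2:
n=5 → 3; n=6 → 7; n=7 → 12.
Total orbitals: 3 + 7 + 12 = 22.

22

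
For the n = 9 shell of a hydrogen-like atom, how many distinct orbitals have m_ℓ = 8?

With n = 9 the allowed ℓ are 0, 1, …, 8.
Per ℓ-value: ℓ=8 → 1.
Total orbitals: 1.

1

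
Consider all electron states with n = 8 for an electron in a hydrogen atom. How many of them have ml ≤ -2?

For n = 8, l ranges over 0 … 7.
Contributions: l=2 → 1; l=3 → 2; l=4 → 3; l=5 → 4; l=6 → 5; l=7 → 6.
Orbitals: 1 + 2 + 3 + 4 + 5 + 6 = 21. Each orbital carries two spin states, so 21 × 2 = 42 states.

42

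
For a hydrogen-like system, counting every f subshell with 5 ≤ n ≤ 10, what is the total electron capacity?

An f subshell (l = 3) exists for every n ≥ 4, so shells n = 5, 6, 7, 8, 9, 10 each contribute one — 6 subshells.
Since each f subshell holds 2(2·3+1) = 14 electrons, the total is 6 × 14 = 84.

84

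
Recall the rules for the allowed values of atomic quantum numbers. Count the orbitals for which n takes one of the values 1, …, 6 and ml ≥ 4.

For each n in the range, tally the orbitals obeying ml ≥ 4:
n=5 → 1; n=6 → 3.
Total orbitals: 1 + 3 = 4.

4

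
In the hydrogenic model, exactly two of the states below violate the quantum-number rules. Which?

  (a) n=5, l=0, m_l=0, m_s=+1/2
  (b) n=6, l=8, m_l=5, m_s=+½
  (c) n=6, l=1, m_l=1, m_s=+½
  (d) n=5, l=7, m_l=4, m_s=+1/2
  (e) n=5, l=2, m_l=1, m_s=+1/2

(b) and (d)

(b) has l = 8 ≥ n = 6, violating 0 ≤ l ≤ n−1.
(d) has l = 7 ≥ n = 5, violating 0 ≤ l ≤ n−1.
The remaining sets (a), (c), (e) satisfy all four rules.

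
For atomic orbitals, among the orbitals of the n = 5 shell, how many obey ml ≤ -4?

Per l-value: l=4 → 1.
Total orbitals: 1.

1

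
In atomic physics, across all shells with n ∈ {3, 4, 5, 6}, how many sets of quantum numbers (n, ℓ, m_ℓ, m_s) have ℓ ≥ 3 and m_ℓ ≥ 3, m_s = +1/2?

10

For each n in the range, tally the orbitals obeying ℓ ≥ 3 and m_ℓ ≥ 3:
n=4 → 1; n=5 → 3; n=6 → 6.
Orbitals: 1 + 3 + 6 = 10. With m_s fixed to +1/2 there is one state per orbital, so 10 states.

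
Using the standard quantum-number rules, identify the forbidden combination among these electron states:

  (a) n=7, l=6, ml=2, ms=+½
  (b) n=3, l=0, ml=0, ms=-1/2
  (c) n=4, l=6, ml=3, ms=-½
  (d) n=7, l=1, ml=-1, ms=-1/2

(c) has l = 6 ≥ n = 4, violating 0 ≤ l ≤ n−1.
The remaining sets (a), (b), (d) satisfy all four rules.

(c)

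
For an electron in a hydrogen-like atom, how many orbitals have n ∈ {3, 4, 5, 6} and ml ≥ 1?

34

Treat each shell separately and count matching orbitals:
n=3 → 3; n=4 → 6; n=5 → 10; n=6 → 15.
Total orbitals: 3 + 6 + 10 + 15 = 34.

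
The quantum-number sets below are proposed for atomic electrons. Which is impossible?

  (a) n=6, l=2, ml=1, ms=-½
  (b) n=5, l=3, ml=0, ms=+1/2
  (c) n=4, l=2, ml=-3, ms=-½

(c)

(c) has |ml| = 3 > l = 2, violating −l ≤ ml ≤ l.
The remaining sets (a), (b) satisfy all four rules.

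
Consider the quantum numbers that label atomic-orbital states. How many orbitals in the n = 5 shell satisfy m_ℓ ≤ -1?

10

With n = 5 the allowed ℓ are 0, 1, …, 4.
Contributions: ℓ=1 → 1; ℓ=2 → 2; ℓ=3 → 3; ℓ=4 → 4.
Total orbitals: 1 + 2 + 3 + 4 = 10.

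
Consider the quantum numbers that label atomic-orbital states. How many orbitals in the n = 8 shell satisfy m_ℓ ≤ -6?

Go through ℓ = 0, …, 7 (the values permitted for n = 8).
Per ℓ-value: ℓ=6 → 1; ℓ=7 → 2.
Total orbitals: 1 + 2 = 3.

3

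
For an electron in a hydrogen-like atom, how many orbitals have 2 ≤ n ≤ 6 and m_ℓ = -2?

10

For each n in the range, tally the orbitals obeying m_ℓ = -2:
n=3 → 1; n=4 → 2; n=5 → 3; n=6 → 4.
Total orbitals: 1 + 2 + 3 + 4 = 10.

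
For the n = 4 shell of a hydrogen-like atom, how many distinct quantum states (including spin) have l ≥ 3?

Contributions: l=3 → 7.
Orbitals: 7. Each orbital carries two spin states, so 7 × 2 = 14 states.

14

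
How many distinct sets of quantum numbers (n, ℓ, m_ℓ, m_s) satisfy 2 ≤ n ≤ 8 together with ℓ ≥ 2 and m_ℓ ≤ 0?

196

Count contributing orbitals for each principal shell:
n=3 → 3; n=4 → 7; n=5 → 12; n=6 → 18; n=7 → 25; n=8 → 33.
Orbitals: 3 + 7 + 12 + 18 + 25 + 33 = 98. Including both spin states (m_s = ±1/2) gives 2 × 98 = 196 states.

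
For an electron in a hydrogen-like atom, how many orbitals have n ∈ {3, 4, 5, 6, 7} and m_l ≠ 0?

110

Treat each shell separately and count matching orbitals:
n=3 → 6; n=4 → 12; n=5 → 20; n=6 → 30; n=7 → 42.
Total orbitals: 6 + 12 + 20 + 30 + 42 = 110.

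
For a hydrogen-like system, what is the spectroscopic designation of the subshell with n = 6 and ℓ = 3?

6f

ℓ = 3 corresponds to the letter 'f', so the subshell is 6f.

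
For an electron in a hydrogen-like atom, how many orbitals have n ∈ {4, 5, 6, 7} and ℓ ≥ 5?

Per-shell orbital counts meeting the constraint:
n=6 → 11; n=7 → 24.
Total orbitals: 11 + 24 = 35.

35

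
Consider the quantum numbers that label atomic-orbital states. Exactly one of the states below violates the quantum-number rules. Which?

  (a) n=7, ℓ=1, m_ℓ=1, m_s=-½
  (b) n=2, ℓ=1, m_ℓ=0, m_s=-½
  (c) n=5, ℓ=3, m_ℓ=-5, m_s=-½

(c) has |m_ℓ| = 5 > ℓ = 3, violating −ℓ ≤ m_ℓ ≤ ℓ.
The remaining sets (a), (b) satisfy all four rules.

(c)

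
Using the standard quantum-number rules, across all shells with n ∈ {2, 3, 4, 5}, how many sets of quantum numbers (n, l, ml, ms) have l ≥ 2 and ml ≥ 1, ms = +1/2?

16

Go shell by shell, enumerating (l, ml) with l ≥ 2 and ml ≥ 1:
n=3 → 2; n=4 → 5; n=5 → 9.
Orbitals: 2 + 5 + 9 = 16. With ms fixed to +1/2 there is one state per orbital, so 16 states.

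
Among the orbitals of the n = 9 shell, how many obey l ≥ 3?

72

With n = 9 the allowed l are 0, 1, …, 8.
The (l, ml) pairs meeting l ≥ 3 give: l=3 → 7; l=4 → 9; l=5 → 11; l=6 → 13; l=7 → 15; l=8 → 17.
Total orbitals: 7 + 9 + 11 + 13 + 15 + 17 = 72.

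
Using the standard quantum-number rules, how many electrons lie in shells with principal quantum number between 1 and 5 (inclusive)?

Shell n has n² orbitals: 1²=1 + 2²=4 + 3²=9 + 4²=16 + 5²=25 = 55 orbitals.
Two spin states per orbital: 2 × 55 = 110 electrons.

110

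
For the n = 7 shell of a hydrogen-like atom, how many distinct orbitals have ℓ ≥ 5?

With n = 7 the allowed ℓ are 0, 1, …, 6.
Contributions: ℓ=5 → 11; ℓ=6 → 13.
Total orbitals: 11 + 13 = 24.

24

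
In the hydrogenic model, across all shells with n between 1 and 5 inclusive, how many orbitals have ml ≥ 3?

4

Go shell by shell, enumerating (l, ml) with ml ≥ 3:
n=4 → 1; n=5 → 3.
Total orbitals: 1 + 3 = 4.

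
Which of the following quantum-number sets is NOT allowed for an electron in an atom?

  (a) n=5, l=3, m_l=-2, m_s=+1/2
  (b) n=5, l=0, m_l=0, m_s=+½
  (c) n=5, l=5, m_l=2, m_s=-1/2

(c) has l = 5 ≥ n = 5, violating 0 ≤ l ≤ n−1.
The remaining sets (a), (b) satisfy all four rules.

(c)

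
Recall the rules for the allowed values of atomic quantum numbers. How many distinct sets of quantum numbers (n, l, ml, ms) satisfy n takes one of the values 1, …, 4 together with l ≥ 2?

34

Work shell by shell — for each n, count the (l, ml) pairs that satisfy l ≥ 2:
n=3 → 5; n=4 → 12.
Orbitals: 5 + 12 = 17. Including both spin states (ms = ±1/2) gives 2 × 17 = 34 states.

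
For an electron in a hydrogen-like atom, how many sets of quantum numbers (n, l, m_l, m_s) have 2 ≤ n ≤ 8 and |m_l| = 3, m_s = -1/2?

30

For each n in the range, tally the orbitals obeying |m_l| = 3:
n=4 → 2; n=5 → 4; n=6 → 6; n=7 → 8; n=8 → 10.
Orbitals: 2 + 4 + 6 + 8 + 10 = 30. With m_s fixed to -1/2 there is one state per orbital, so 30 states.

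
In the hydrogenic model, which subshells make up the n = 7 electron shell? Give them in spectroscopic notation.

For n = 7, ℓ runs from 0 to 6. In spectroscopic notation ℓ = 0,1,2,… ↔ s,p,d,f,g,h,i, so the subshells are 7s, 7p, 7d, 7f, 7g, 7h, 7i.

7s, 7p, 7d, 7f, 7g, 7h, 7i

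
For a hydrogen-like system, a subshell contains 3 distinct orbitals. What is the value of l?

l = 1 (p)

2l+1 = 3 gives l = 1.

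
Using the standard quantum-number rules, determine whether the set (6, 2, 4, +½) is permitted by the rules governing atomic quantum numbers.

Invalid

The magnetic quantum number must satisfy −ℓ ≤ m_ℓ ≤ ℓ. With ℓ = 2, m_ℓ can only be -2, -1, 0, 1, 2, so m_ℓ = 4 is forbidden.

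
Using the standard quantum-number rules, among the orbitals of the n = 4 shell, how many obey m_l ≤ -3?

Orbitals with m_l ≤ -3, by l: l=3 → 1.
Total orbitals: 1.

1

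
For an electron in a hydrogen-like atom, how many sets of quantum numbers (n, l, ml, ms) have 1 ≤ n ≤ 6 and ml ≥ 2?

40

Per-shell orbital counts meeting the constraint:
n=3 → 1; n=4 → 3; n=5 → 6; n=6 → 10.
Orbitals: 1 + 3 + 6 + 10 = 20. Including both spin states (ms = ±1/2) gives 2 × 20 = 40 states.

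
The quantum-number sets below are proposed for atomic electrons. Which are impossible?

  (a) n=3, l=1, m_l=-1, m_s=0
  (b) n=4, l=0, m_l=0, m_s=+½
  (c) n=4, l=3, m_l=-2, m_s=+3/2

(a) and (c)

(a) has m_s = 0, but an electron's spin must be ±1/2.
(c) has m_s = +3/2, but an electron's spin must be ±1/2.
The remaining set (b) satisfies all four rules.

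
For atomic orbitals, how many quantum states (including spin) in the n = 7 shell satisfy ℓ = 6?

26

The (ℓ, m_ℓ) pairs meeting ℓ = 6 give: ℓ=6 → 13.
Orbitals: 13. Each orbital carries two spin states, so 13 × 2 = 26 states.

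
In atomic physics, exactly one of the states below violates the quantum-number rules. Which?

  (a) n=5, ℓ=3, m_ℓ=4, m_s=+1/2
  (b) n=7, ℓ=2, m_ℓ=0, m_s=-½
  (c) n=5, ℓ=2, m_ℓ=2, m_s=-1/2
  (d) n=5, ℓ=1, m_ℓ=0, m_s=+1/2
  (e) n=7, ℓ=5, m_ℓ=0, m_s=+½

(a)

(a) has |m_ℓ| = 4 > ℓ = 3, violating −ℓ ≤ m_ℓ ≤ ℓ.
The remaining sets (b), (c), (d), (e) satisfy all four rules.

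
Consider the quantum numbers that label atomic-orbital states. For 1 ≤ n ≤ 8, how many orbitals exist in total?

Total orbitals = 1² + 2² + 3² + 4² + 5² + 6² + 7² + 8² = 204.

204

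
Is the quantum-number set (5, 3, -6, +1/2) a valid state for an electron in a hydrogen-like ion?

The magnetic quantum number must satisfy −ℓ ≤ m_ℓ ≤ ℓ. With ℓ = 3, m_ℓ can only be -3, -2, -1, 0, 1, 2, 3, so m_ℓ = -6 is forbidden.

No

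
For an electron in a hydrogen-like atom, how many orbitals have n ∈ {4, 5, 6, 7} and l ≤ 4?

91

Per-shell orbital counts meeting the constraint:
n=4 → 16; n=5 → 25; n=6 → 25; n=7 → 25.
Total orbitals: 16 + 25 + 25 + 25 = 91.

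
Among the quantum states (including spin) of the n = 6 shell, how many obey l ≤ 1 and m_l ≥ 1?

2

The (l, m_l) pairs meeting l ≤ 1 and m_l ≥ 1 give: l=1 → 1.
Orbitals: 1. Each orbital carries two spin states, so 1 × 2 = 2 states.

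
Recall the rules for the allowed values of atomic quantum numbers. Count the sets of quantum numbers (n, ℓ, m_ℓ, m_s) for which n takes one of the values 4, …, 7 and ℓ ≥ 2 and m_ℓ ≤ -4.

20

Work shell by shell — for each n, count the (ℓ, m_ℓ) pairs that satisfy ℓ ≥ 2 and m_ℓ ≤ -4:
n=5 → 1; n=6 → 3; n=7 → 6.
Orbitals: 1 + 3 + 6 = 10. Including both spin states (m_s = ±1/2) gives 2 × 10 = 20 states.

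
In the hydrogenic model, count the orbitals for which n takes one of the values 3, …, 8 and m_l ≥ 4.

For each n in the range, tally the orbitals obeying m_l ≥ 4:
n=5 → 1; n=6 → 3; n=7 → 6; n=8 → 10.
Total orbitals: 1 + 3 + 6 + 10 = 20.

20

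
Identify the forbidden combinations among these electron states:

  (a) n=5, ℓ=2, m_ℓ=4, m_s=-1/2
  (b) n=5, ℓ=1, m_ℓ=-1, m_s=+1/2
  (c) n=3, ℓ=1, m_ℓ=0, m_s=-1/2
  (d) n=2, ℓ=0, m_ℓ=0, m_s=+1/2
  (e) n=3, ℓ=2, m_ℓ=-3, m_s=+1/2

(a) and (e)

(a) has |m_ℓ| = 4 > ℓ = 2, violating −ℓ ≤ m_ℓ ≤ ℓ.
(e) has |m_ℓ| = 3 > ℓ = 2, violating −ℓ ≤ m_ℓ ≤ ℓ.
The remaining sets (b), (c), (d) satisfy all four rules.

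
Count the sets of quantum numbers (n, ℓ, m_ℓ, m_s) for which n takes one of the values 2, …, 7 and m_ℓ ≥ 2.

70

For each n in the range, tally the orbitals obeying m_ℓ ≥ 2:
n=3 → 1; n=4 → 3; n=5 → 6; n=6 → 10; n=7 → 15.
Orbitals: 1 + 3 + 6 + 10 + 15 = 35. Including both spin states (m_s = ±1/2) gives 2 × 35 = 70 states.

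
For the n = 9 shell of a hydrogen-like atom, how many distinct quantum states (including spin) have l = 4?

18

With n = 9 the allowed l are 0, 1, …, 8.
Per l-value: l=4 → 9.
Orbitals: 9. Each orbital carries two spin states, so 9 × 2 = 18 states.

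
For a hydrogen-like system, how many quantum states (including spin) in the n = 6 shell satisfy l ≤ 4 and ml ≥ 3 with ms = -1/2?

3

With n = 6 the allowed l are 0, 1, …, 5.
Per l-value: l=3 → 1; l=4 → 2.
Orbitals: 1 + 2 = 3. With ms fixed to a single value there is one state per orbital, giving 3 states.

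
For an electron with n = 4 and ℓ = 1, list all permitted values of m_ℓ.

m_ℓ takes every integer from −ℓ to +ℓ. With ℓ = 1 that gives the 3 values -1, 0, 1.

-1, 0, 1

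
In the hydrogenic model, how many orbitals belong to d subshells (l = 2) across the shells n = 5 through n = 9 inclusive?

A d subshell (l = 2) exists for every n ≥ 3, so shells n = 5, 6, 7, 8, 9 each contribute one — 5 subshells.
Since each d subshell has 2·2+1 = 5 orbitals, the total is 5 × 5 = 25.

25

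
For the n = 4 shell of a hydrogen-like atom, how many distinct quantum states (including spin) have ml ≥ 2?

6

With n = 4 the allowed l are 0, 1, …, 3.
The (l, ml) pairs meeting ml ≥ 2 give: l=2 → 1; l=3 → 2.
Orbitals: 1 + 2 = 3. Each orbital carries two spin states, so 3 × 2 = 6 states.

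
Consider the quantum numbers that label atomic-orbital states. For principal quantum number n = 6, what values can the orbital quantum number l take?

l is an integer with 0 ≤ l ≤ n−1, so for n = 6: l = 0, 1, 2, 3, 4, 5.

0, 1, 2, 3, 4, 5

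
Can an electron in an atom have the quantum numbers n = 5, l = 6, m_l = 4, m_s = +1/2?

No

The orbital quantum number must satisfy 0 ≤ l ≤ n−1. With n = 5 the allowed l values are 0, 1, 2, 3, 4, so l = 6 is out of range.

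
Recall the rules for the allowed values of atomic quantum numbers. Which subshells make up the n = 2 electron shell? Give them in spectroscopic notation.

For n = 2, l runs from 0 to 1. In spectroscopic notation l = 0,1,2,… ↔ s,p,d,f,g,h,i, so the subshells are 2s, 2p.

2s, 2p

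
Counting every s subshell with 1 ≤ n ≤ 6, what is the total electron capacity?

12

An s subshell (ℓ = 0) exists for every n ≥ 1, so shells n = 1, 2, 3, 4, 5, 6 each contribute one — 6 subshells.
Since each s subshell holds 2(2·0+1) = 2 electrons, the total is 6 × 2 = 12.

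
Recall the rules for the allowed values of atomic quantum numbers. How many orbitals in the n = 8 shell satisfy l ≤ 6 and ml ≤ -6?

Go through l = 0, …, 7 (the values permitted for n = 8).
Orbitals with l ≤ 6 and ml ≤ -6, by l: l=6 → 1.
Total orbitals: 1.

1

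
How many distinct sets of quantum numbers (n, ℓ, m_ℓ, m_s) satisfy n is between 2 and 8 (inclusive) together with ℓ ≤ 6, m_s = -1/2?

188

Count contributing orbitals for each principal shell:
n=2 → 4; n=3 → 9; n=4 → 16; n=5 → 25; n=6 → 36; n=7 → 49; n=8 → 49.
Orbitals: 4 + 9 + 16 + 25 + 36 + 49 + 49 = 188. With m_s fixed to -1/2 there is one state per orbital, so 188 states.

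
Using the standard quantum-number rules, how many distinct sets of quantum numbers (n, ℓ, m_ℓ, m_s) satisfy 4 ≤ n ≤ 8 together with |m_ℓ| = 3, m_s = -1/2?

30

Count contributing orbitals for each principal shell:
n=4 → 2; n=5 → 4; n=6 → 6; n=7 → 8; n=8 → 10.
Orbitals: 2 + 4 + 6 + 8 + 10 = 30. With m_s fixed to -1/2 there is one state per orbital, so 30 states.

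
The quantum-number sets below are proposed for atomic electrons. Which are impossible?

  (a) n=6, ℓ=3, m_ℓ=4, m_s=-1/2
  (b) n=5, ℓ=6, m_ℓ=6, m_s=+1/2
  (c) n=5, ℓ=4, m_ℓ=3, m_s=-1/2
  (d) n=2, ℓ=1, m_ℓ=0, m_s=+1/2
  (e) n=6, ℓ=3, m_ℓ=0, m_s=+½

(a) and (b)

(a) has |m_ℓ| = 4 > ℓ = 3, violating −ℓ ≤ m_ℓ ≤ ℓ.
(b) has ℓ = 6 ≥ n = 5, violating 0 ≤ ℓ ≤ n−1.
The remaining sets (c), (d), (e) satisfy all four rules.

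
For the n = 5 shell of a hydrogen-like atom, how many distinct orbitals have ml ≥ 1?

With n = 5 the allowed l are 0, 1, …, 4.
The (l, ml) pairs meeting ml ≥ 1 give: l=1 → 1; l=2 → 2; l=3 → 3; l=4 → 4.
Total orbitals: 1 + 2 + 3 + 4 = 10.

10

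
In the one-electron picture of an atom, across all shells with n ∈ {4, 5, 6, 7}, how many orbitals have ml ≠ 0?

For each n in the range, tally the orbitals obeying ml ≠ 0:
n=4 → 12; n=5 → 20; n=6 → 30; n=7 → 42.
Total orbitals: 12 + 20 + 30 + 42 = 104.

104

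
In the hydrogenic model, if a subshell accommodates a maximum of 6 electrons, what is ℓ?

2(2ℓ+1) = 6 ⇒ 2ℓ+1 = 3 ⇒ ℓ = 1.

ℓ = 1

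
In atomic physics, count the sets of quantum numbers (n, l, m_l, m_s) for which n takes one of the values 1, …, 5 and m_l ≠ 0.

80

Per-shell orbital counts meeting the constraint:
n=2 → 2; n=3 → 6; n=4 → 12; n=5 → 20.
Orbitals: 2 + 6 + 12 + 20 = 40. Including both spin states (m_s = ±1/2) gives 2 × 40 = 80 states.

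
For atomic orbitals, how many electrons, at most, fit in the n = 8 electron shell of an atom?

128

A shell holds 2n² electrons: 2 × 8² = 2 × 64 = 128.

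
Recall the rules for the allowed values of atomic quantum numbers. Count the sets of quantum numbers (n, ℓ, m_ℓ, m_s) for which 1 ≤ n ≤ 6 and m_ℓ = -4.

6

Count contributing orbitals for each principal shell:
n=5 → 1; n=6 → 2.
Orbitals: 1 + 2 = 3. Including both spin states (m_s = ±1/2) gives 2 × 3 = 6 states.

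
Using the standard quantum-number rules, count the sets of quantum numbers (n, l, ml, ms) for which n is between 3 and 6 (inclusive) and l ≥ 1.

Treat each shell separately and count matching orbitals:
n=3 → 8; n=4 → 15; n=5 → 24; n=6 → 35.
Orbitals: 8 + 15 + 24 + 35 = 82. Including both spin states (ms = ±1/2) gives 2 × 82 = 164 states.

164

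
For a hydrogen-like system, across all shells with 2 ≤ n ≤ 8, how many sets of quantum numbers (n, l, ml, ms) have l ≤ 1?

56

Per-shell orbital counts meeting the constraint:
n=2 → 4; n=3 → 4; n=4 → 4; n=5 → 4; n=6 → 4; n=7 → 4; n=8 → 4.
Orbitals: 4 + 4 + 4 + 4 + 4 + 4 + 4 = 28. Including both spin states (ms = ±1/2) gives 2 × 28 = 56 states.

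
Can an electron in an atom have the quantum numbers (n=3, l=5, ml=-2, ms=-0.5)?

The orbital quantum number must satisfy 0 ≤ l ≤ n−1. With n = 3 the allowed l values are 0, 1, 2, so l = 5 is out of range.

Not allowed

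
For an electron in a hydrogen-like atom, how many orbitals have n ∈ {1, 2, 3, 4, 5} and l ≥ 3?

23

Go shell by shell, enumerating (l, m_l) with l ≥ 3:
n=4 → 7; n=5 → 16.
Total orbitals: 7 + 16 = 23.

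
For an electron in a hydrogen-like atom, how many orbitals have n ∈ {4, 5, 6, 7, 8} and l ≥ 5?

Work shell by shell — for each n, count the (l, m_l) pairs that satisfy l ≥ 5:
n=6 → 11; n=7 → 24; n=8 → 39.
Total orbitals: 11 + 24 + 39 = 74.

74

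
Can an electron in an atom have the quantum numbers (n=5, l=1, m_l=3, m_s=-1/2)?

The magnetic quantum number must satisfy −l ≤ m_l ≤ l. With l = 1, m_l can only be -1, 0, 1, so m_l = 3 is forbidden.

Not allowed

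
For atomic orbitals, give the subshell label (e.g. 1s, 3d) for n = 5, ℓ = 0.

5s

ℓ = 0 corresponds to the letter 's', so the subshell is 5s.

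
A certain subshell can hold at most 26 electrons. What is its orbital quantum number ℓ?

2(2ℓ+1) = 26 ⇒ 2ℓ+1 = 13 ⇒ ℓ = 6.

ℓ = 6 (i)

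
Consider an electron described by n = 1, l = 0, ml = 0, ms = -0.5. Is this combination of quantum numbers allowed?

Valid

n = 1 is a positive integer. l = 0 satisfies 0 ≤ l ≤ n−1 = 0. ml = 0 lies in the range −l … +l (here 0). ms = -1/2 is one of ±1/2.
All four constraints are satisfied.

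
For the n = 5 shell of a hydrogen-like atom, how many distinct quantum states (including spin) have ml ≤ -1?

20

Go through l = 0, …, 4 (the values permitted for n = 5).
The (l, ml) pairs meeting ml ≤ -1 give: l=1 → 1; l=2 → 2; l=3 → 3; l=4 → 4.
Orbitals: 1 + 2 + 3 + 4 = 10. Each orbital carries two spin states, so 10 × 2 = 20 states.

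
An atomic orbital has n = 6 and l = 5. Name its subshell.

6h

l = 5 corresponds to the letter 'h', so the subshell is 6h.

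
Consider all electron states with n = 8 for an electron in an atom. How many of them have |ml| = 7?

4

With n = 8 the allowed l are 0, 1, …, 7.
Contributions: l=7 → 2.
Orbitals: 2. Each orbital carries two spin states, so 2 × 2 = 4 states.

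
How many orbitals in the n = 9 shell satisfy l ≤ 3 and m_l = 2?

Orbitals with l ≤ 3 and m_l = 2, by l: l=2 → 1; l=3 → 1.
Total orbitals: 1 + 1 = 2.

2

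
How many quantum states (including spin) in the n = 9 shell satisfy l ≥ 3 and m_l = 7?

Per l-value: l=7 → 1; l=8 → 1.
Orbitals: 1 + 1 = 2. Each orbital carries two spin states, so 2 × 2 = 4 states.

4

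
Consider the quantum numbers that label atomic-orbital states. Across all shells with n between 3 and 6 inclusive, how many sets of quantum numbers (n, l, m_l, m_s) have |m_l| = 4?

Work shell by shell — for each n, count the (l, m_l) pairs that satisfy |m_l| = 4:
n=5 → 2; n=6 → 4.
Orbitals: 2 + 4 = 6. Including both spin states (m_s = ±1/2) gives 2 × 6 = 12 states.

12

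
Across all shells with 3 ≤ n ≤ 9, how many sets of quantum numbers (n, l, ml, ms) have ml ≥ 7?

8

Work shell by shell — for each n, count the (l, ml) pairs that satisfy ml ≥ 7:
n=8 → 1; n=9 → 3.
Orbitals: 1 + 3 = 4. Including both spin states (ms = ±1/2) gives 2 × 4 = 8 states.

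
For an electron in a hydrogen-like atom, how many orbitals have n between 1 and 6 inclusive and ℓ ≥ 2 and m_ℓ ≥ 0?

40

Count contributing orbitals for each principal shell:
n=3 → 3; n=4 → 7; n=5 → 12; n=6 → 18.
Total orbitals: 3 + 7 + 12 + 18 = 40.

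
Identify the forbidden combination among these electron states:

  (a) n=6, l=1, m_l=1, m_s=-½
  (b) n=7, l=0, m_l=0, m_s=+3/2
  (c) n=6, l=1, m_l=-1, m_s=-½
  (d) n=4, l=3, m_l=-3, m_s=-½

(b) has m_s = +3/2, but an electron's spin must be ±1/2.
The remaining sets (a), (c), (d) satisfy all four rules.

(b)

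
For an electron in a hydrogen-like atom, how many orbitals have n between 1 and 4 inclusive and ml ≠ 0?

20

Go shell by shell, enumerating (l, ml) with ml ≠ 0:
n=2 → 2; n=3 → 6; n=4 → 12.
Total orbitals: 2 + 6 + 12 = 20.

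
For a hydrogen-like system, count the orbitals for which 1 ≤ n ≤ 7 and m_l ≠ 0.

112

Work shell by shell — for each n, count the (l, m_l) pairs that satisfy m_l ≠ 0:
n=2 → 2; n=3 → 6; n=4 → 12; n=5 → 20; n=6 → 30; n=7 → 42.
Total orbitals: 2 + 6 + 12 + 20 + 30 + 42 = 112.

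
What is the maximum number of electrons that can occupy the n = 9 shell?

162

A shell holds 2n² electrons: 2 × 9² = 2 × 81 = 162.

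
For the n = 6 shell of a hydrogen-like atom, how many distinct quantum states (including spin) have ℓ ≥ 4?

Go through ℓ = 0, …, 5 (the values permitted for n = 6).
Orbitals with ℓ ≥ 4, by ℓ: ℓ=4 → 9; ℓ=5 → 11.
Orbitals: 9 + 11 = 20. Each orbital carries two spin states, so 20 × 2 = 40 states.

40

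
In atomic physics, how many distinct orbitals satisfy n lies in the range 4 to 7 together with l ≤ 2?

For each n in the range, tally the orbitals obeying l ≤ 2:
n=4 → 9; n=5 → 9; n=6 → 9; n=7 → 9.
Total orbitals: 9 + 9 + 9 + 9 = 36.

36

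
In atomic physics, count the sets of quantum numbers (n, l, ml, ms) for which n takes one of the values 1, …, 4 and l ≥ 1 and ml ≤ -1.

20

Per-shell orbital counts meeting the constraint:
n=2 → 1; n=3 → 3; n=4 → 6.
Orbitals: 1 + 3 + 6 = 10. Including both spin states (ms = ±1/2) gives 2 × 10 = 20 states.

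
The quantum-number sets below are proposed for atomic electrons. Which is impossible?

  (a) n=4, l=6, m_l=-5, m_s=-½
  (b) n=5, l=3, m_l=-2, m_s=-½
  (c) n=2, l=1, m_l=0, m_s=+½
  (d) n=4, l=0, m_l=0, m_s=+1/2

(a) has l = 6 ≥ n = 4, violating 0 ≤ l ≤ n−1.
The remaining sets (b), (c), (d) satisfy all four rules.

(a)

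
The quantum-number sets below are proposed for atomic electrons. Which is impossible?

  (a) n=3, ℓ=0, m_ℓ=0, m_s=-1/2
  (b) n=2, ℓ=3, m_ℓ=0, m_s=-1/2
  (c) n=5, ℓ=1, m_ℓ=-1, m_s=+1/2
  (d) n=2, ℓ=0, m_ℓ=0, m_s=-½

(b)

(b) has ℓ = 3 ≥ n = 2, violating 0 ≤ ℓ ≤ n−1.
The remaining sets (a), (c), (d) satisfy all four rules.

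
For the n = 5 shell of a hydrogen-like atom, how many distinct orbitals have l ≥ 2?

21

Go through l = 0, …, 4 (the values permitted for n = 5).
Contributions: l=2 → 5; l=3 → 7; l=4 → 9.
Total orbitals: 5 + 7 + 9 = 21.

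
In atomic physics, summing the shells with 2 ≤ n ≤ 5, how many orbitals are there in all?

Shell n has n² orbitals: 2²=4 + 3²=9 + 4²=16 + 5²=25 = 54 orbitals.

54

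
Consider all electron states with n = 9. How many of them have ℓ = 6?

26

The n = 9 shell has ℓ = 0 through 8; check each.
The (ℓ, m_ℓ) pairs meeting ℓ = 6 give: ℓ=6 → 13.
Orbitals: 13. Each orbital carries two spin states, so 13 × 2 = 26 states.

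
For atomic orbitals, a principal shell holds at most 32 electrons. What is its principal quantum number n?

2n² = 32 ⇒ n² = 16 ⇒ n = 4.

n = 4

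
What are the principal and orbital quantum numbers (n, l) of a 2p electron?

n = 2, l = 1

The leading integer gives n = 2; the letter 'p' means l = 1.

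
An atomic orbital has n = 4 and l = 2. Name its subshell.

4d

l = 2 corresponds to the letter 'd', so the subshell is 4d.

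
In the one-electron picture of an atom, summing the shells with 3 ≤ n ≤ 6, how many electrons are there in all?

Shell n has n² orbitals: 3²=9 + 4²=16 + 5²=25 + 6²=36 = 86 orbitals.
Two spin states per orbital: 2 × 86 = 172 electrons.

172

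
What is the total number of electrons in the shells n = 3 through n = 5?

Shell n has n² orbitals: 3²=9 + 4²=16 + 5²=25 = 50 orbitals.
Two spin states per orbital: 2 × 50 = 100 electrons.

100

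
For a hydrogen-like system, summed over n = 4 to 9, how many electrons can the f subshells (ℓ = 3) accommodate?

An f subshell (ℓ = 3) exists for every n ≥ 4, so shells n = 4, 5, 6, 7, 8, 9 each contribute one — 6 subshells.
Since each f subshell holds 2(2·3+1) = 14 electrons, the total is 6 × 14 = 84.

84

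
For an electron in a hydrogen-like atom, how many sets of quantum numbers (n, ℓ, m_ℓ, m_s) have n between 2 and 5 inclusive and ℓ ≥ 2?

76

Per-shell orbital counts meeting the constraint:
n=3 → 5; n=4 → 12; n=5 → 21.
Orbitals: 5 + 12 + 21 = 38. Including both spin states (m_s = ±1/2) gives 2 × 38 = 76 states.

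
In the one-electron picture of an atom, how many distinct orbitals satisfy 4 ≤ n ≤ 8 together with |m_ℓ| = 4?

Treat each shell separately and count matching orbitals:
n=5 → 2; n=6 → 4; n=7 → 6; n=8 → 8.
Total orbitals: 2 + 4 + 6 + 8 = 20.

20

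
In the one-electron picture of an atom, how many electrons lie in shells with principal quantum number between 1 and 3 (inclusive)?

Shell n has n² orbitals: 1²=1 + 2²=4 + 3²=9 = 14 orbitals.
Two spin states per orbital: 2 × 14 = 28 electrons.

28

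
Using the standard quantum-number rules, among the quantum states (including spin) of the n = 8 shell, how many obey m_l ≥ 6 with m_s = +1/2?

3

Contributions: l=6 → 1; l=7 → 2.
Orbitals: 1 + 2 = 3. With m_s fixed to a single value there is one state per orbital, giving 3 states.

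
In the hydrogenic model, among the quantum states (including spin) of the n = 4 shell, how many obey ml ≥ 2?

6

The n = 4 shell has l = 0 through 3; check each.
Orbitals with ml ≥ 2, by l: l=2 → 1; l=3 → 2.
Orbitals: 1 + 2 = 3. Each orbital carries two spin states, so 3 × 2 = 6 states.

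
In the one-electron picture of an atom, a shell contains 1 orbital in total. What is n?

n² = 1 ⇒ n = 1.

n = 1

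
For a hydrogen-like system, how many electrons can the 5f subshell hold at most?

14

A subshell with ℓ = 3 has 2ℓ+1 = 7 orbitals, each holding 2 electrons (spin ±1/2), so 7 × 2 = 14.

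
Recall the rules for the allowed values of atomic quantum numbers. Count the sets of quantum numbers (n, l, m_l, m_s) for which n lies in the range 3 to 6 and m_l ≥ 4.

Work shell by shell — for each n, count the (l, m_l) pairs that satisfy m_l ≥ 4:
n=5 → 1; n=6 → 3.
Orbitals: 1 + 3 = 4. Including both spin states (m_s = ±1/2) gives 2 × 4 = 8 states.

8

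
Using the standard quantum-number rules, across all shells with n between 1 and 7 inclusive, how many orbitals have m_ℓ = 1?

Work shell by shell — for each n, count the (ℓ, m_ℓ) pairs that satisfy m_ℓ = 1:
n=2 → 1; n=3 → 2; n=4 → 3; n=5 → 4; n=6 → 5; n=7 → 6.
Total orbitals: 1 + 2 + 3 + 4 + 5 + 6 = 21.

21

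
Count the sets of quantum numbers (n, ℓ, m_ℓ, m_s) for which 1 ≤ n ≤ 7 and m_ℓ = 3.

For each n in the range, tally the orbitals obeying m_ℓ = 3:
n=4 → 1; n=5 → 2; n=6 → 3; n=7 → 4.
Orbitals: 1 + 2 + 3 + 4 = 10. Including both spin states (m_s = ±1/2) gives 2 × 10 = 20 states.

20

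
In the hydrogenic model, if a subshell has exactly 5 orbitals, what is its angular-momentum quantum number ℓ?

2ℓ+1 = 5 gives ℓ = 2.

ℓ = 2 (d)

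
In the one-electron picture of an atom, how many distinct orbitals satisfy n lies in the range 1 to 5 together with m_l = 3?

3

Count contributing orbitals for each principal shell:
n=4 → 1; n=5 → 2.
Total orbitals: 1 + 2 = 3.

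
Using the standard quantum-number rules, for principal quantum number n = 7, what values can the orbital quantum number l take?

0, 1, 2, 3, 4, 5, 6

l is an integer with 0 ≤ l ≤ n−1, so for n = 7: l = 0, 1, 2, 3, 4, 5, 6.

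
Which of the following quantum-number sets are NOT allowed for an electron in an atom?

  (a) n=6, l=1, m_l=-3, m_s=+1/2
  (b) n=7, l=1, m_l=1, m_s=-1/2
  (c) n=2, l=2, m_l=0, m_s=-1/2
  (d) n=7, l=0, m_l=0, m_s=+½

(a) has |m_l| = 3 > l = 1, violating −l ≤ m_l ≤ l.
(c) has l = 2 ≥ n = 2, violating 0 ≤ l ≤ n−1.
The remaining sets (b), (d) satisfy all four rules.

(a) and (c)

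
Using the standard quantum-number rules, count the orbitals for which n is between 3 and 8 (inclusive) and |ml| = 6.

Treat each shell separately and count matching orbitals:
n=7 → 2; n=8 → 4.
Total orbitals: 2 + 4 = 6.

6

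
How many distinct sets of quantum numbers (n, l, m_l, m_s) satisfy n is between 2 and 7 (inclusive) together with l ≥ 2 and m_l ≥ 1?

Go shell by shell, enumerating (l, m_l) with l ≥ 2 and m_l ≥ 1:
n=3 → 2; n=4 → 5; n=5 → 9; n=6 → 14; n=7 → 20.
Orbitals: 2 + 5 + 9 + 14 + 20 = 50. Including both spin states (m_s = ±1/2) gives 2 × 50 = 100 states.

100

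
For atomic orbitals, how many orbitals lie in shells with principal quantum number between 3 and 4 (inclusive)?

Shell n has n² orbitals: 3²=9 + 4²=16 = 25 orbitals.

25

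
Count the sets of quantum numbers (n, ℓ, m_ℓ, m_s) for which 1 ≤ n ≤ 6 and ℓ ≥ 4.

58

Treat each shell separately and count matching orbitals:
n=5 → 9; n=6 → 20.
Orbitals: 9 + 20 = 29. Including both spin states (m_s = ±1/2) gives 2 × 29 = 58 states.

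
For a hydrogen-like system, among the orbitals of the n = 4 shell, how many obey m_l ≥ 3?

1

With n = 4 the allowed l are 0, 1, …, 3.
The (l, m_l) pairs meeting m_l ≥ 3 give: l=3 → 1.
Total orbitals: 1.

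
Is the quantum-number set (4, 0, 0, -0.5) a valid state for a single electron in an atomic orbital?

n = 4 is a positive integer. l = 0 satisfies 0 ≤ l ≤ n−1 = 3. ml = 0 lies in the range −l … +l (here 0). ms = -1/2 is one of ±1/2.
All four constraints are satisfied.

Valid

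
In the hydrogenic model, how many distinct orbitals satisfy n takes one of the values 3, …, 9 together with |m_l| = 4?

Go shell by shell, enumerating (l, m_l) with |m_l| = 4:
n=5 → 2; n=6 → 4; n=7 → 6; n=8 → 8; n=9 → 10.
Total orbitals: 2 + 4 + 6 + 8 + 10 = 30.

30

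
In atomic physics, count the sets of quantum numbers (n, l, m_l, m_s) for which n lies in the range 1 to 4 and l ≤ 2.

Per-shell orbital counts meeting the constraint:
n=1 → 1; n=2 → 4; n=3 → 9; n=4 → 9.
Orbitals: 1 + 4 + 9 + 9 = 23. Including both spin states (m_s = ±1/2) gives 2 × 23 = 46 states.

46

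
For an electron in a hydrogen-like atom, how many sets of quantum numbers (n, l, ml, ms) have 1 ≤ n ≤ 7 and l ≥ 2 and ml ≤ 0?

Treat each shell separately and count matching orbitals:
n=3 → 3; n=4 → 7; n=5 → 12; n=6 → 18; n=7 → 25.
Orbitals: 3 + 7 + 12 + 18 + 25 = 65. Including both spin states (ms = ±1/2) gives 2 × 65 = 130 states.

130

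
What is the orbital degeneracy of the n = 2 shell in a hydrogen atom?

4

The n = 2 shell contains n² = 2² = 4 orbitals.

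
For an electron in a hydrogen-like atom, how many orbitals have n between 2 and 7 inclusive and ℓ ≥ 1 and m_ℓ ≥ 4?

Count contributing orbitals for each principal shell:
n=5 → 1; n=6 → 3; n=7 → 6.
Total orbitals: 1 + 3 + 6 = 10.

10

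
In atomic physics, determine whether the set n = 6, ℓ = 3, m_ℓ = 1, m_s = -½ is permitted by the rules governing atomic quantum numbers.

Allowed

n = 6 is a positive integer. ℓ = 3 satisfies 0 ≤ ℓ ≤ n−1 = 5. m_ℓ = 1 lies in the range −ℓ … +ℓ (here −3 … 3). m_s = -1/2 is one of ±1/2.
All four constraints are satisfied.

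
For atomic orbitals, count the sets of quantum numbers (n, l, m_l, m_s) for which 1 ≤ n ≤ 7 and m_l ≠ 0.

Go shell by shell, enumerating (l, m_l) with m_l ≠ 0:
n=2 → 2; n=3 → 6; n=4 → 12; n=5 → 20; n=6 → 30; n=7 → 42.
Orbitals: 2 + 6 + 12 + 20 + 30 + 42 = 112. Including both spin states (m_s = ±1/2) gives 2 × 112 = 224 states.

224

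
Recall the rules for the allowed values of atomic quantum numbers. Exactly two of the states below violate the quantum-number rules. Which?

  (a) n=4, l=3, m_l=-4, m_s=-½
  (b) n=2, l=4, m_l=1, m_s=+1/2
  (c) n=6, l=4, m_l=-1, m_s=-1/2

(a) and (b)

(a) has |m_l| = 4 > l = 3, violating −l ≤ m_l ≤ l.
(b) has l = 4 ≥ n = 2, violating 0 ≤ l ≤ n−1.
The remaining set (c) satisfies all four rules.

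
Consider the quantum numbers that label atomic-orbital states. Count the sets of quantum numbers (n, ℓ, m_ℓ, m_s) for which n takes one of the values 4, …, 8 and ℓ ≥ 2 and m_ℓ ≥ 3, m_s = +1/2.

Treat each shell separately and count matching orbitals:
n=4 → 1; n=5 → 3; n=6 → 6; n=7 → 10; n=8 → 15.
Orbitals: 1 + 3 + 6 + 10 + 15 = 35. With m_s fixed to +1/2 there is one state per orbital, so 35 states.

35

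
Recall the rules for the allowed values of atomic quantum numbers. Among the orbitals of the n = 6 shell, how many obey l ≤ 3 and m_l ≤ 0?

10

Contributions: l=0 → 1; l=1 → 2; l=2 → 3; l=3 → 4.
Total orbitals: 1 + 2 + 3 + 4 = 10.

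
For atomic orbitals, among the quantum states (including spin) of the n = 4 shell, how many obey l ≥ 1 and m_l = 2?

The (l, m_l) pairs meeting l ≥ 1 and m_l = 2 give: l=2 → 1; l=3 → 1.
Orbitals: 1 + 1 = 2. Each orbital carries two spin states, so 2 × 2 = 4 states.

4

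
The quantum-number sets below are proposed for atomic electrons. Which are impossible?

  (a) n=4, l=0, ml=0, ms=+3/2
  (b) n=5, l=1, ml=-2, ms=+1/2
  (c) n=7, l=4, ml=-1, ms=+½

(a) has ms = +3/2, but an electron's spin must be ±1/2.
(b) has |ml| = 2 > l = 1, violating −l ≤ ml ≤ l.
The remaining set (c) satisfies all four rules.

(a) and (b)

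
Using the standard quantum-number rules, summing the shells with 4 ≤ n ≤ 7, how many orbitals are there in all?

Shell n has n² orbitals: 4²=16 + 5²=25 + 6²=36 + 7²=49 = 126 orbitals.

126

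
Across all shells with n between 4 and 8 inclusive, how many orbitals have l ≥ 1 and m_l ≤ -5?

Per-shell orbital counts meeting the constraint:
n=6 → 1; n=7 → 3; n=8 → 6.
Total orbitals: 1 + 3 + 6 = 10.

10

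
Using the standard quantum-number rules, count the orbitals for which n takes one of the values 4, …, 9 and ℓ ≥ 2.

Treat each shell separately and count matching orbitals:
n=4 → 12; n=5 → 21; n=6 → 32; n=7 → 45; n=8 → 60; n=9 → 77.
Total orbitals: 12 + 21 + 32 + 45 + 60 + 77 = 247.

247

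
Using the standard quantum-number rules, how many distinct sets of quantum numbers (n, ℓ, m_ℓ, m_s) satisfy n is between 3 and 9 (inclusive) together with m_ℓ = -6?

12

Work shell by shell — for each n, count the (ℓ, m_ℓ) pairs that satisfy m_ℓ = -6:
n=7 → 1; n=8 → 2; n=9 → 3.
Orbitals: 1 + 2 + 3 = 6. Including both spin states (m_s = ±1/2) gives 2 × 6 = 12 states.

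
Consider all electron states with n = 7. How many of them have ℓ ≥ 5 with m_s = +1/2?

24

With n = 7 the allowed ℓ are 0, 1, …, 6.
Per ℓ-value: ℓ=5 → 11; ℓ=6 → 13.
Orbitals: 11 + 13 = 24. With m_s fixed to a single value there is one state per orbital, giving 24 states.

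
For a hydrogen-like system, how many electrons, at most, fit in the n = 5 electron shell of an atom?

50

A shell holds 2n² electrons: 2 × 5² = 2 × 25 = 50.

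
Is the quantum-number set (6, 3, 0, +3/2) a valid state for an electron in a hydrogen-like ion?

Not allowed

The spin quantum number for an electron can only be m_s = +1/2 or −1/2; m_s = +3/2 is not one of those.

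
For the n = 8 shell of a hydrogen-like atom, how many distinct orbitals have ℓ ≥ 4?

Go through ℓ = 0, …, 7 (the values permitted for n = 8).
Orbitals with ℓ ≥ 4, by ℓ: ℓ=4 → 9; ℓ=5 → 11; ℓ=6 → 13; ℓ=7 → 15.
Total orbitals: 9 + 11 + 13 + 15 = 48.

48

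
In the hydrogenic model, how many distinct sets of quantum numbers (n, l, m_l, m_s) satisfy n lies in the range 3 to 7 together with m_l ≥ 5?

Per-shell orbital counts meeting the constraint:
n=6 → 1; n=7 → 3.
Orbitals: 1 + 3 = 4. Including both spin states (m_s = ±1/2) gives 2 × 4 = 8 states.

8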